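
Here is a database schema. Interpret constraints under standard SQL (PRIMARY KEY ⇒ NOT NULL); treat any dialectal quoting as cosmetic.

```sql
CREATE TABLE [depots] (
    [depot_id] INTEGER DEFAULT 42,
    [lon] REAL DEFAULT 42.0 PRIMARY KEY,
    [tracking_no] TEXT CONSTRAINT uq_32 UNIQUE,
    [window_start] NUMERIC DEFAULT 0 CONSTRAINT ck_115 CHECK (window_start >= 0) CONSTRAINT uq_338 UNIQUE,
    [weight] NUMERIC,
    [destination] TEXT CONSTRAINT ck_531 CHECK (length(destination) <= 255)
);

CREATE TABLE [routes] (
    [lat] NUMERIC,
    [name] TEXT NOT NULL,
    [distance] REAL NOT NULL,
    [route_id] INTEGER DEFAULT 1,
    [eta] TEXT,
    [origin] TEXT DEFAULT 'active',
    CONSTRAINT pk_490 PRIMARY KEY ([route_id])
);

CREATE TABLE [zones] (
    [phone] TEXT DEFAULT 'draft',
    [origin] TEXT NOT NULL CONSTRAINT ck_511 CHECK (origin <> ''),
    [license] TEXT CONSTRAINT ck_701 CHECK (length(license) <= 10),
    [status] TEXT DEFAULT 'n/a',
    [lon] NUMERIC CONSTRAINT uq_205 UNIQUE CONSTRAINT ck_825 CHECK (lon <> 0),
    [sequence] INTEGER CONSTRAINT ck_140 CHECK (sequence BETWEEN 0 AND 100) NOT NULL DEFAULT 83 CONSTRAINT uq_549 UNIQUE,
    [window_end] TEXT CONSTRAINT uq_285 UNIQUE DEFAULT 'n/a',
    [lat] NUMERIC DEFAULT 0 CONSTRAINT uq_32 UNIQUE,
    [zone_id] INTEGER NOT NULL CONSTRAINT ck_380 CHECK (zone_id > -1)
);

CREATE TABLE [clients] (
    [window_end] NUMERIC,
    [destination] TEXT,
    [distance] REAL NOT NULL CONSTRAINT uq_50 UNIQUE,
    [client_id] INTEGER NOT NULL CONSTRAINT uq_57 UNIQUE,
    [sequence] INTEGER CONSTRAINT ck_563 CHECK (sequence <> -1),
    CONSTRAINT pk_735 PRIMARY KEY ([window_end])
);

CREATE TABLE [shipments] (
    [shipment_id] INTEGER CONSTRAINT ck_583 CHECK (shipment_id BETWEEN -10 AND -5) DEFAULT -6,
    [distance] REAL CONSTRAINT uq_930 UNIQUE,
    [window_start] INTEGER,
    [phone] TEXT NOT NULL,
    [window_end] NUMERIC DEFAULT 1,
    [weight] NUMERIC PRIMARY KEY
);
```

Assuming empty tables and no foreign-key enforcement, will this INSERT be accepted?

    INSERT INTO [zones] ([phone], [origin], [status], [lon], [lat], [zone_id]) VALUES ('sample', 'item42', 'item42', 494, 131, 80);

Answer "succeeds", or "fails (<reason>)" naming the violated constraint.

NOT NULL columns: origin is supplied; sequence defaults to 83; zone_id is supplied.
CHECK constraints: 'item42' satisfies (origin <> ''); 494 satisfies (lon <> 0); 80 satisfies (zone_id > -1).
No constraint is violated.

succeeds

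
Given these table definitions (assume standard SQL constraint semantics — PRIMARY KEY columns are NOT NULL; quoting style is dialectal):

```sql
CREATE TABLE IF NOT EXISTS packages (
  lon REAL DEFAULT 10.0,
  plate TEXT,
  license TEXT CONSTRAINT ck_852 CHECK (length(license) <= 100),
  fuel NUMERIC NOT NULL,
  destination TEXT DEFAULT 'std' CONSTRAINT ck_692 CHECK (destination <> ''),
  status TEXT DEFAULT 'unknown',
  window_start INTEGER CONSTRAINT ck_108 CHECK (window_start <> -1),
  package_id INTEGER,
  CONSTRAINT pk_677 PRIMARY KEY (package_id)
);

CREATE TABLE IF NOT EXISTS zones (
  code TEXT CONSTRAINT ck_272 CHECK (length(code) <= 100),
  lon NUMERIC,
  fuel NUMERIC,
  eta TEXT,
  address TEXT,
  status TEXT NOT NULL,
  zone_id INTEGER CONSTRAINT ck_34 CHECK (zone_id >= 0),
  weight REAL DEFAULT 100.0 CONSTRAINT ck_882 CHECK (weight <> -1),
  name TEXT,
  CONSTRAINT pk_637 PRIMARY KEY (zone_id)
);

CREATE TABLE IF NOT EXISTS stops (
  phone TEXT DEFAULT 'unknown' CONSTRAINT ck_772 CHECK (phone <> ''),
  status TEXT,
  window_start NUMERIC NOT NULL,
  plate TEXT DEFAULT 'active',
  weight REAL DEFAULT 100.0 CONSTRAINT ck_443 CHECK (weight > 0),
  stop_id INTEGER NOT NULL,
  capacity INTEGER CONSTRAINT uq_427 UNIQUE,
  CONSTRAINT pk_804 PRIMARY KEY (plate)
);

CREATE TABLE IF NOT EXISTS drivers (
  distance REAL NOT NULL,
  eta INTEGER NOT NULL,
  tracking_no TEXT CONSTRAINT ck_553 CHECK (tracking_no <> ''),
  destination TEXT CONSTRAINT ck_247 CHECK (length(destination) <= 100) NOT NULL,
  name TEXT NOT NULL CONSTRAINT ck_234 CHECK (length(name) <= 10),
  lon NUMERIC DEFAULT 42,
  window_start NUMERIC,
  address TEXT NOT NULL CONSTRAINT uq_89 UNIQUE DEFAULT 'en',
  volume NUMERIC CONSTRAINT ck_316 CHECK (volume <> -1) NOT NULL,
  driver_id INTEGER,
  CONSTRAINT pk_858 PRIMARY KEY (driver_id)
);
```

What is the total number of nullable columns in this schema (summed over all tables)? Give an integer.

20

packages: 6 nullable (lon, plate, license, destination, status, window_start — PK (package_id) and explicit NOT NULL columns excluded).
zones: 7 nullable (code, lon, fuel, eta, address, weight, name — PK (zone_id) and explicit NOT NULL columns excluded).
stops: 4 nullable (phone, status, weight, capacity — PK (plate) and explicit NOT NULL columns excluded).
drivers: 3 nullable (tracking_no, lon, window_start — PK (driver_id) and explicit NOT NULL columns excluded).
Total: 6 + 7 + 4 + 3 = 20.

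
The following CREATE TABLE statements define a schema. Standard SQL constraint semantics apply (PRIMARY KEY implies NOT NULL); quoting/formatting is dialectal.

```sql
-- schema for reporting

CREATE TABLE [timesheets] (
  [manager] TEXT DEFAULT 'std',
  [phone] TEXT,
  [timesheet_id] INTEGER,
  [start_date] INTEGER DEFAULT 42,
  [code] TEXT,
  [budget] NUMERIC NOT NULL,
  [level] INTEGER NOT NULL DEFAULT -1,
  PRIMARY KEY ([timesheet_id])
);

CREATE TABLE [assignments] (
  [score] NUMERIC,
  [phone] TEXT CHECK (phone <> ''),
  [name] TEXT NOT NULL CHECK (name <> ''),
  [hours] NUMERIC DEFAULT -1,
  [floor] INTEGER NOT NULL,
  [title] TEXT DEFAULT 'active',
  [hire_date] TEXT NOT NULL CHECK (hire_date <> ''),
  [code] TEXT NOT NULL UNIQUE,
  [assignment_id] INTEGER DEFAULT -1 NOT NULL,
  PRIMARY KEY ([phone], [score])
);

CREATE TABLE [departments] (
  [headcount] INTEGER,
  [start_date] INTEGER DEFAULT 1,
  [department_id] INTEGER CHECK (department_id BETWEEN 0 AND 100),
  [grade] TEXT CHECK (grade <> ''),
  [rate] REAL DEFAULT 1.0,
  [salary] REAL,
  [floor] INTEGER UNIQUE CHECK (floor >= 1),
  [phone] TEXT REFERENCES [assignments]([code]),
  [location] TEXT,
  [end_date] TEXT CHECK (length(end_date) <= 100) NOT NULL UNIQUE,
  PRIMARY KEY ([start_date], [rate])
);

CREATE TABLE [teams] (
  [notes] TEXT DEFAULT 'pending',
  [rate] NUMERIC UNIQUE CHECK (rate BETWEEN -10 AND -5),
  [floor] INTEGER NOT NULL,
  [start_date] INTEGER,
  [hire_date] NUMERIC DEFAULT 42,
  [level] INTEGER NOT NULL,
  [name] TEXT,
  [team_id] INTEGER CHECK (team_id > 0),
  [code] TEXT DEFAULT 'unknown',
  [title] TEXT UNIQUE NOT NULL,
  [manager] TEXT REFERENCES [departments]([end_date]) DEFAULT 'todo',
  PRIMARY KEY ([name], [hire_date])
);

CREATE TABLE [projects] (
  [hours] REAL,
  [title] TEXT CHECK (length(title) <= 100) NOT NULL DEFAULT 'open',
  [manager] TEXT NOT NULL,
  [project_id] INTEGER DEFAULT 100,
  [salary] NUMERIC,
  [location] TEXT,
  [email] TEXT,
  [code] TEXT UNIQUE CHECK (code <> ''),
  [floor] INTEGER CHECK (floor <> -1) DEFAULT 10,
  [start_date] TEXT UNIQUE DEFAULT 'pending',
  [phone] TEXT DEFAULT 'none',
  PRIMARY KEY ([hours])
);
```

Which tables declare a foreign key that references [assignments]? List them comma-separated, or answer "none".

- departments.phone references assignments(code).

departments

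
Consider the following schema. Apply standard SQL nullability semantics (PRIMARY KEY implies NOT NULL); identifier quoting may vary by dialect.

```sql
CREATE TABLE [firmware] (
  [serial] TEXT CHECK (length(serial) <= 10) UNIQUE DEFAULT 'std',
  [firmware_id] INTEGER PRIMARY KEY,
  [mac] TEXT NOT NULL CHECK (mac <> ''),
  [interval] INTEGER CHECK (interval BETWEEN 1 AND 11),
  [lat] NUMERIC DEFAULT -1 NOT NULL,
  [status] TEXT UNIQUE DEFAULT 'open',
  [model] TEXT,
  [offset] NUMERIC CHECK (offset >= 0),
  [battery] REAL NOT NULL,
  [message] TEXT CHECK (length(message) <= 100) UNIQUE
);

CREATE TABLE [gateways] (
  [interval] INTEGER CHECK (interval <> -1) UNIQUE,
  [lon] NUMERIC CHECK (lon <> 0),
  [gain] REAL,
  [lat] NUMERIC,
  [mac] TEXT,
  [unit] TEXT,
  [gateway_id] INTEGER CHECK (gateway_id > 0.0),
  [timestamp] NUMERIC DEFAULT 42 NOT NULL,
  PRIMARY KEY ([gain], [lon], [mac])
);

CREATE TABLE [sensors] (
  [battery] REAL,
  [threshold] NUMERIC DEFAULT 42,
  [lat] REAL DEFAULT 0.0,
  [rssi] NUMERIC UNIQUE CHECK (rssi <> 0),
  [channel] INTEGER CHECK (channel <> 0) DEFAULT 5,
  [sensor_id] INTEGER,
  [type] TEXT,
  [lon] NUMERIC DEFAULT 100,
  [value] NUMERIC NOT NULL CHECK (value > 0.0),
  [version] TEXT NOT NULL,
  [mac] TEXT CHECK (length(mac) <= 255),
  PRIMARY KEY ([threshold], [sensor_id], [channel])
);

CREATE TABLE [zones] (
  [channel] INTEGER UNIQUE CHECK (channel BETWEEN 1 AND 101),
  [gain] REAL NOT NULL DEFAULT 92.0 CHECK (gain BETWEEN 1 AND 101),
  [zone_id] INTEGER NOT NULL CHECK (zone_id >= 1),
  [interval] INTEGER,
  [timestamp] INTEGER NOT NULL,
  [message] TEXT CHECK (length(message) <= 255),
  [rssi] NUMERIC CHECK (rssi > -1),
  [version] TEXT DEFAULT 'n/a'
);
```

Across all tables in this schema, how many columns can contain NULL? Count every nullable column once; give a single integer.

21

firmware: 6 nullable (serial, interval, status, model, offset, message — PK (firmware_id) and explicit NOT NULL columns excluded).
gateways: 4 nullable (interval, lat, unit, gateway_id — PK (gain, lon, mac) and explicit NOT NULL columns excluded).
sensors: 6 nullable (battery, lat, rssi, type, lon, mac — PK (threshold, sensor_id, channel) and explicit NOT NULL columns excluded).
zones: 5 nullable (channel, interval, message, rssi, version — PK none and explicit NOT NULL columns excluded).
Total: 6 + 4 + 6 + 5 = 21.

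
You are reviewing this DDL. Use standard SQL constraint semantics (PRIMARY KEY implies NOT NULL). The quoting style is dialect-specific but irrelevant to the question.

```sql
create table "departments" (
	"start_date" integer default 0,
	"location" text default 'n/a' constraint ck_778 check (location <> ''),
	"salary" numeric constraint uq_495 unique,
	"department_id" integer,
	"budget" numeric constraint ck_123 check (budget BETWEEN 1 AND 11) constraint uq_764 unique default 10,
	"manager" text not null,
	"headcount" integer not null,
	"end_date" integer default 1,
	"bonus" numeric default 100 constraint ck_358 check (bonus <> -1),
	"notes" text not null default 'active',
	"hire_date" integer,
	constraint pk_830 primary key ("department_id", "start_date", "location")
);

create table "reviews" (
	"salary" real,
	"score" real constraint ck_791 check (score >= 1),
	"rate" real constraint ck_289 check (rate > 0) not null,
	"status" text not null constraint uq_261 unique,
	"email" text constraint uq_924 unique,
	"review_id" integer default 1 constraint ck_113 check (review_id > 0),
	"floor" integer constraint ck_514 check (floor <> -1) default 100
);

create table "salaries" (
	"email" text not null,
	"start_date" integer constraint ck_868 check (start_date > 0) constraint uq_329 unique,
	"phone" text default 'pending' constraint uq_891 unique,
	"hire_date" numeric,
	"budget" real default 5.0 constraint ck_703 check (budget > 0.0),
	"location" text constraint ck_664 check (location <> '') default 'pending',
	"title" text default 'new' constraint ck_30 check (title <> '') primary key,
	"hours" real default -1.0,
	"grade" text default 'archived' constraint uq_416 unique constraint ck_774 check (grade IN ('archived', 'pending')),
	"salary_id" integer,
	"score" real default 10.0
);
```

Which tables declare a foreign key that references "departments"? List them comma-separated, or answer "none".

none

No REFERENCES clause anywhere in the schema names departments.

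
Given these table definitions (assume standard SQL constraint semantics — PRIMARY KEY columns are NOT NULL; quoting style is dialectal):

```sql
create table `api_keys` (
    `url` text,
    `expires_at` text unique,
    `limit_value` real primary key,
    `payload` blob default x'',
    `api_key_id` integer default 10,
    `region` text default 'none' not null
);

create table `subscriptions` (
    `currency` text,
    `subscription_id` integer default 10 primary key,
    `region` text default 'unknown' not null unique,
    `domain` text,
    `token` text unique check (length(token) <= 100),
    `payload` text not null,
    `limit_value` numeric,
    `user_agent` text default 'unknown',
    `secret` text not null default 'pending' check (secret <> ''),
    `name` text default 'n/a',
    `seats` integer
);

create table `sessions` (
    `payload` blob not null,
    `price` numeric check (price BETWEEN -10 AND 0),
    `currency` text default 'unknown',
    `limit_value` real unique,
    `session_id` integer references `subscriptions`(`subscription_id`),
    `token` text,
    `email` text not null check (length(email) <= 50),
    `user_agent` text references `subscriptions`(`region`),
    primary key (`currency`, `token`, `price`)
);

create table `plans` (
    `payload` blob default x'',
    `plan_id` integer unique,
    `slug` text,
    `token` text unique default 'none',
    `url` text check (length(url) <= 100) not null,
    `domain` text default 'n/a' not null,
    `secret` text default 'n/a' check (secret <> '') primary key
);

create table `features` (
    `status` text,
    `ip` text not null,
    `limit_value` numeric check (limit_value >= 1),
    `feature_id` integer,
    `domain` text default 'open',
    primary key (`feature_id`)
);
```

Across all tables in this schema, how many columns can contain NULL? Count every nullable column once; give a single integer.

21

api_keys: 4 nullable (url, expires_at, payload, api_key_id — PK (limit_value) and explicit NOT NULL columns excluded).
subscriptions: 7 nullable (currency, domain, token, limit_value, user_agent, name, seats — PK (subscription_id) and explicit NOT NULL columns excluded).
sessions: 3 nullable (limit_value, session_id, user_agent — PK (currency, token, price) and explicit NOT NULL columns excluded).
plans: 4 nullable (payload, plan_id, slug, token — PK (secret) and explicit NOT NULL columns excluded).
features: 3 nullable (status, limit_value, domain — PK (feature_id) and explicit NOT NULL columns excluded).
Total: 4 + 7 + 3 + 4 + 3 = 21.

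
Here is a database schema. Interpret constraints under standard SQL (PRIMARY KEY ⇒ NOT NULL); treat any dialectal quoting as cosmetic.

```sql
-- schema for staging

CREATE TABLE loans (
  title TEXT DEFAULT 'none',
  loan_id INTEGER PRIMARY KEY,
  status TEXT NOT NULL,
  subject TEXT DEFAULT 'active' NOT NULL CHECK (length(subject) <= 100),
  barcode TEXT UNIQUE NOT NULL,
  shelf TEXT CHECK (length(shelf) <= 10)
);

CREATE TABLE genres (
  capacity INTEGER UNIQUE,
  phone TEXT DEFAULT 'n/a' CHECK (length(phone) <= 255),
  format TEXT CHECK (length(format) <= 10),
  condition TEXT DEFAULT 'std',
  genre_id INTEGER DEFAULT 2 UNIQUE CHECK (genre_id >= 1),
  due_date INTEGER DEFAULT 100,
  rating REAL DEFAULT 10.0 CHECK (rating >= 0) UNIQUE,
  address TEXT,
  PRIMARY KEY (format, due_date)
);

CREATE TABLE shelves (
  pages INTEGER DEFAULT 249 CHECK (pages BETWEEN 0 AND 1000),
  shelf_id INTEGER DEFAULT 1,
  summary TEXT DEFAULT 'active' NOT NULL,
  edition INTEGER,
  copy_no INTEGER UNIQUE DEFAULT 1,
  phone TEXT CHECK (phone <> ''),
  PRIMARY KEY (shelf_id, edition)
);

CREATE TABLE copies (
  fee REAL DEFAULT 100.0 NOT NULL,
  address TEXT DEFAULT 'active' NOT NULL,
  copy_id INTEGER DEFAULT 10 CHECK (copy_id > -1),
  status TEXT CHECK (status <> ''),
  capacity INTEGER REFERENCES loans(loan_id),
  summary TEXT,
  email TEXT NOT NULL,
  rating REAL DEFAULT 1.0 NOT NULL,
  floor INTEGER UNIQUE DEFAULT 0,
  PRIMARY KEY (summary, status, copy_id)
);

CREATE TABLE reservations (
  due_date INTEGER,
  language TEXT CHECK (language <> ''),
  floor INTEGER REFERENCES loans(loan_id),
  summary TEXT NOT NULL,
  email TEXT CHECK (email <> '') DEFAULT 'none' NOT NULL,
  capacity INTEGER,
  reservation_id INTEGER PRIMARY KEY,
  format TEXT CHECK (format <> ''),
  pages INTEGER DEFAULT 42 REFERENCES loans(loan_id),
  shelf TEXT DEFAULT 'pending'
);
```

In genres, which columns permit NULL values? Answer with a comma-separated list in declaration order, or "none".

- capacity: UNIQUE does not imply NOT NULL → nullable.
- phone: CHECK does not forbid NULL (a CHECK constraint passes when its expression is NULL) → nullable.
- format: part of the PRIMARY KEY, which implies NOT NULL → not nullable.
- condition: DEFAULT only fills an omitted column; an explicit NULL is still allowed → nullable.
- genre_id: CHECK does not forbid NULL (a CHECK constraint passes when its expression is NULL) → nullable.
- due_date: part of the PRIMARY KEY, which implies NOT NULL → not nullable.
- rating: CHECK does not forbid NULL (a CHECK constraint passes when its expression is NULL) → nullable.
- address: no NOT NULL constraint applies → nullable.

capacity, phone, condition, genre_id, rating, address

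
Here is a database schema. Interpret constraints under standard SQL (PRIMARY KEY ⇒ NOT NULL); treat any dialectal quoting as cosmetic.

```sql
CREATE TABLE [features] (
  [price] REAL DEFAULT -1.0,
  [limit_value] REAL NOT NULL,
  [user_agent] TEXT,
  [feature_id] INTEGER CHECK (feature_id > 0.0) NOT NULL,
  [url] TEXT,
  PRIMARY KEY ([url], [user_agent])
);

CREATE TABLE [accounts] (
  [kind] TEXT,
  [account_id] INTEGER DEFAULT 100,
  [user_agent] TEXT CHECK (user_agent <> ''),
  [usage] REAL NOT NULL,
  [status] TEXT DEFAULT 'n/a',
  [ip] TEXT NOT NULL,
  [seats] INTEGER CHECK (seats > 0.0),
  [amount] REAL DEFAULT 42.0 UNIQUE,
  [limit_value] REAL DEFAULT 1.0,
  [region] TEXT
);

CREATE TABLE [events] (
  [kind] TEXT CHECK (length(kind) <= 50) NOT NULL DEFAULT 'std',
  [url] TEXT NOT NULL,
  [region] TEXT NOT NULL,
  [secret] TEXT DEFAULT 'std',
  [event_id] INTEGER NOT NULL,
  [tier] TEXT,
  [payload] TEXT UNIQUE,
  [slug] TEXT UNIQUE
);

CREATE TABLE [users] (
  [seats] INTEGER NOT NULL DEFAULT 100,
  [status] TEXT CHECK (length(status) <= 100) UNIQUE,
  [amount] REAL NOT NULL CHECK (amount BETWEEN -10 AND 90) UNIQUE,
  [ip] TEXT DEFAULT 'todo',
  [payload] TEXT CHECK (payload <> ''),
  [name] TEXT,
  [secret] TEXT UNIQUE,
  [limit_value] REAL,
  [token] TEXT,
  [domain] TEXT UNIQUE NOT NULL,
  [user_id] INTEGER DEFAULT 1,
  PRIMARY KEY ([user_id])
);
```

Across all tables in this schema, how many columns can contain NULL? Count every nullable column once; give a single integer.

20

features: 1 nullable (price — PK (url, user_agent) and explicit NOT NULL columns excluded).
accounts: 8 nullable (kind, account_id, user_agent, status, seats, amount, limit_value, region — PK none and explicit NOT NULL columns excluded).
events: 4 nullable (secret, tier, payload, slug — PK none and explicit NOT NULL columns excluded).
users: 7 nullable (status, ip, payload, name, secret, limit_value, token — PK (user_id) and explicit NOT NULL columns excluded).
Total: 1 + 8 + 4 + 7 = 20.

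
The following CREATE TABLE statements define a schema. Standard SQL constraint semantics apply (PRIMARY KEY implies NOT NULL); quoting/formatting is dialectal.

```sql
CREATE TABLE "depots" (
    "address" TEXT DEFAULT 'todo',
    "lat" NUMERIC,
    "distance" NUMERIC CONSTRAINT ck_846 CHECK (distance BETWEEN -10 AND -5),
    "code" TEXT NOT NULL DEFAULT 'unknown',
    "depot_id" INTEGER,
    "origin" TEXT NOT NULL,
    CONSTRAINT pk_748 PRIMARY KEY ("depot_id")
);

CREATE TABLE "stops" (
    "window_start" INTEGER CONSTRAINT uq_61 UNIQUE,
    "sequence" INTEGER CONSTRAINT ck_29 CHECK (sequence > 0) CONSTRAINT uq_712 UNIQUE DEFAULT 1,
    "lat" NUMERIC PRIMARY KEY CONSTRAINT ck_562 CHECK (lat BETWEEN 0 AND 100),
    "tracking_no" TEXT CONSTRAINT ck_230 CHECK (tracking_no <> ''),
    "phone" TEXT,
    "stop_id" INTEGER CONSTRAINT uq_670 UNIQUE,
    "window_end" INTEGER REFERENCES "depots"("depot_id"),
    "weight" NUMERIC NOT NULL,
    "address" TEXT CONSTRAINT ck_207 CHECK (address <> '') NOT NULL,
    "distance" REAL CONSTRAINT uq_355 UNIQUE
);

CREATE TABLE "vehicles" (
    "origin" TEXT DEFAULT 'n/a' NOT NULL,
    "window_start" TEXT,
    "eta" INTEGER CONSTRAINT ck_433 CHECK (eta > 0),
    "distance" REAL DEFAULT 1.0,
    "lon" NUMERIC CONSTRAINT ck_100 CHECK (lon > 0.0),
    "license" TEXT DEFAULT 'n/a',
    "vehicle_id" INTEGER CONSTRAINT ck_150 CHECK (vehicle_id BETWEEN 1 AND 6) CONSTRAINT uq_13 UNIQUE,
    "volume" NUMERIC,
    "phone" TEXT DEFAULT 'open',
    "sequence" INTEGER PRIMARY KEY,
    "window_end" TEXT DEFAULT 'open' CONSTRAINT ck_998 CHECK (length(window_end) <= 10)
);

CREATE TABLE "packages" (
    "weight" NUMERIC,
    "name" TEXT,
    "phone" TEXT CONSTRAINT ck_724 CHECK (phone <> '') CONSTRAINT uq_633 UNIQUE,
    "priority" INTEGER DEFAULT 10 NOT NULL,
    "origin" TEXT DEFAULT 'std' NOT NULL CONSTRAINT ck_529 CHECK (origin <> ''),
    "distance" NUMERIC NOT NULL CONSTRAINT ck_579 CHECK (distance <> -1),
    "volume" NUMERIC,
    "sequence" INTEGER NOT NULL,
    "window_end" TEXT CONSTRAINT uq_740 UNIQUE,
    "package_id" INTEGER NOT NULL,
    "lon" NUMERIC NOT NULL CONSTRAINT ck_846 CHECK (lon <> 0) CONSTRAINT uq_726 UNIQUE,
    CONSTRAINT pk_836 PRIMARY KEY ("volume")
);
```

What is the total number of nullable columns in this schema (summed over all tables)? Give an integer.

23

depots: 3 nullable (address, lat, distance — PK (depot_id) and explicit NOT NULL columns excluded).
stops: 7 nullable (window_start, sequence, tracking_no, phone, stop_id, window_end, distance — PK (lat) and explicit NOT NULL columns excluded).
vehicles: 9 nullable (window_start, eta, distance, lon, license, vehicle_id, volume, phone, window_end — PK (sequence) and explicit NOT NULL columns excluded).
packages: 4 nullable (weight, name, phone, window_end — PK (volume) and explicit NOT NULL columns excluded).
Total: 3 + 7 + 9 + 4 = 23.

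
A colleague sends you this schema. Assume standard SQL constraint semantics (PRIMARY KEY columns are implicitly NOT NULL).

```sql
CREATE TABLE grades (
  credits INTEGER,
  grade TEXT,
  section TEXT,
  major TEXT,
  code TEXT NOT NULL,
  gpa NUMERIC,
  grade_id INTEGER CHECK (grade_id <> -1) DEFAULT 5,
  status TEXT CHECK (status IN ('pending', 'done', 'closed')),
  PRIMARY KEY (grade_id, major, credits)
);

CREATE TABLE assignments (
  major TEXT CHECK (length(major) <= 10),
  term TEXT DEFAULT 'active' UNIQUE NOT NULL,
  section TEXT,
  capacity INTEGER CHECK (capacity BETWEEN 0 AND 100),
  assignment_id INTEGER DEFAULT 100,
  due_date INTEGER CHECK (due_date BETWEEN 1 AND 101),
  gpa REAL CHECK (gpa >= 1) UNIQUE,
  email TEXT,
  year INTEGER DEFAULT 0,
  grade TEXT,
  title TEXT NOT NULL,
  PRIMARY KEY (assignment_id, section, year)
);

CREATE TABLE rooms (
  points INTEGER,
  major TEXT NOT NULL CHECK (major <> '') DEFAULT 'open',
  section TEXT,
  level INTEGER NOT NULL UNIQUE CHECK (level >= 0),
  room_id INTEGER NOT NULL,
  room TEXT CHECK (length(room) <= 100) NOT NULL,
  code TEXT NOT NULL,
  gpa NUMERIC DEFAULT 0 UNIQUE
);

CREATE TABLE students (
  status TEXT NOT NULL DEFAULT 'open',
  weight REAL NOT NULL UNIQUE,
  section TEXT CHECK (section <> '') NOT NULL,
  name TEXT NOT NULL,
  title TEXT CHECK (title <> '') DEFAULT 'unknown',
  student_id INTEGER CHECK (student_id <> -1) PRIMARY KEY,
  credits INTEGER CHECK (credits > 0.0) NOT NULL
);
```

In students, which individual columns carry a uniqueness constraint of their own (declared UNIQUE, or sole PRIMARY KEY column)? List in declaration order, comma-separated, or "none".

- status: no UNIQUE or single-column PK constraint.
- weight: declared UNIQUE → unique.
- section: no UNIQUE or single-column PK constraint.
- name: no UNIQUE or single-column PK constraint.
- title: no UNIQUE or single-column PK constraint.
- student_id: single-column PRIMARY KEY → unique.
- credits: no UNIQUE or single-column PK constraint.

weight, student_id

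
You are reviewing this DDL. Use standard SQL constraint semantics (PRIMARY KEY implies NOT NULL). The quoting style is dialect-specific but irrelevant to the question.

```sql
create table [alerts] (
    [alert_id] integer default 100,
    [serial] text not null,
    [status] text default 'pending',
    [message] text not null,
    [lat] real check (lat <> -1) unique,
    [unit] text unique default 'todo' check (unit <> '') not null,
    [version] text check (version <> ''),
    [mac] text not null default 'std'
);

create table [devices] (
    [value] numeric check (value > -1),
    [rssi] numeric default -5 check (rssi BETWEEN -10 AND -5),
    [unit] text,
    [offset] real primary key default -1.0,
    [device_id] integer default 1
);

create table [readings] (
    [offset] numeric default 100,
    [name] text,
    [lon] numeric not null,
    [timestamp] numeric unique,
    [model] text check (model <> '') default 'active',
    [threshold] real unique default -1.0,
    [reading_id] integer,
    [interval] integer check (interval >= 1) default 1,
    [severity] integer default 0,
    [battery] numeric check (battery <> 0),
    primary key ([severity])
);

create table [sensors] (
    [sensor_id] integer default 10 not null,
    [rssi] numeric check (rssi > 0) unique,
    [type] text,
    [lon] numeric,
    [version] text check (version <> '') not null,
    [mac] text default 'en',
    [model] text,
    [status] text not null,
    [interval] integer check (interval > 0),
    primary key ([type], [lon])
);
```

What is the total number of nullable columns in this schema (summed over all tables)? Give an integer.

alerts: 4 nullable (alert_id, status, lat, version — PK none and explicit NOT NULL columns excluded).
devices: 4 nullable (value, rssi, unit, device_id — PK (offset) and explicit NOT NULL columns excluded).
readings: 8 nullable (offset, name, timestamp, model, threshold, reading_id, interval, battery — PK (severity) and explicit NOT NULL columns excluded).
sensors: 4 nullable (rssi, mac, model, interval — PK (type, lon) and explicit NOT NULL columns excluded).
Total: 4 + 4 + 8 + 4 = 20.

20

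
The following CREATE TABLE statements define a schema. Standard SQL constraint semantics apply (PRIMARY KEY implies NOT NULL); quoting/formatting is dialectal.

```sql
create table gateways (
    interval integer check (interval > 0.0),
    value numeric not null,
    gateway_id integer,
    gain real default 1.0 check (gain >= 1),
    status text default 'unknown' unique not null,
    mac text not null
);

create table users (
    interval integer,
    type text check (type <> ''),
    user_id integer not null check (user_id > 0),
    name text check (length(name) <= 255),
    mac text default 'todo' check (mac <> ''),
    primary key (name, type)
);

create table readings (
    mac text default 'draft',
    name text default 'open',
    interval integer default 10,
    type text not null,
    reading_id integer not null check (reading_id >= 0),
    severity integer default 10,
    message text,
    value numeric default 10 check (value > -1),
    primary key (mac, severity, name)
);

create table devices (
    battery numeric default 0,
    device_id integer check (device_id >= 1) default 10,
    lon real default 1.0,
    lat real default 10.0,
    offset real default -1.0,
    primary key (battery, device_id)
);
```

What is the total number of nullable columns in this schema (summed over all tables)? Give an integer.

gateways: 3 nullable (interval, gateway_id, gain — PK none and explicit NOT NULL columns excluded).
users: 2 nullable (interval, mac — PK (name, type) and explicit NOT NULL columns excluded).
readings: 3 nullable (interval, message, value — PK (mac, severity, name) and explicit NOT NULL columns excluded).
devices: 3 nullable (lon, lat, offset — PK (battery, device_id) and explicit NOT NULL columns excluded).
Total: 3 + 2 + 3 + 3 = 11.

11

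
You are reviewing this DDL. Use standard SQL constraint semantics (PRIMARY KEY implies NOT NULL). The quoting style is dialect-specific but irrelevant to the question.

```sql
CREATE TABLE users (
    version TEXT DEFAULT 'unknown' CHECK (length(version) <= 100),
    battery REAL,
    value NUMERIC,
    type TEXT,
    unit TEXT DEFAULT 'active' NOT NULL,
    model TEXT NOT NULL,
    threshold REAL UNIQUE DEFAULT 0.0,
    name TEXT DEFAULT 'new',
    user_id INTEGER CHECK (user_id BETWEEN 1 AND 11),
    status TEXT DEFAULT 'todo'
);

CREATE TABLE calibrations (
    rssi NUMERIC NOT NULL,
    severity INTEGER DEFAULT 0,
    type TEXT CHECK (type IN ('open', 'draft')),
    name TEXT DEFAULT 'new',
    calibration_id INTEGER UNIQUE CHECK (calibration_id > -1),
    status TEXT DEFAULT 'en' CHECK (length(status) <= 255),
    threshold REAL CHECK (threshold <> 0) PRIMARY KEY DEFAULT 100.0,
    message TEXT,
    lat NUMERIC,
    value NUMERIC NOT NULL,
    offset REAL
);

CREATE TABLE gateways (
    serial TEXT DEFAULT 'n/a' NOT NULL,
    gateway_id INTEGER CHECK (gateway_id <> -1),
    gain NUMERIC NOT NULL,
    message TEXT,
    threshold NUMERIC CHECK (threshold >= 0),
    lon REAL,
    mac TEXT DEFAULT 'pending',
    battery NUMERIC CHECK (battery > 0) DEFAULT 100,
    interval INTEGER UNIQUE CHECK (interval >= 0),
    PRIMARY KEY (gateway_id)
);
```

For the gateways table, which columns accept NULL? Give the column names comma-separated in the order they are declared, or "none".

- serial: declared NOT NULL → not nullable.
- gateway_id: part of the PRIMARY KEY, which implies NOT NULL → not nullable.
- gain: declared NOT NULL → not nullable.
- message: no NOT NULL constraint applies → nullable.
- threshold: CHECK does not forbid NULL (a CHECK constraint passes when its expression is NULL) → nullable.
- lon: no NOT NULL constraint applies → nullable.
- mac: DEFAULT only fills an omitted column; an explicit NULL is still allowed → nullable.
- battery: CHECK does not forbid NULL (a CHECK constraint passes when its expression is NULL) → nullable.
- interval: CHECK does not forbid NULL (a CHECK constraint passes when its expression is NULL) → nullable.

message, threshold, lon, mac, battery, interval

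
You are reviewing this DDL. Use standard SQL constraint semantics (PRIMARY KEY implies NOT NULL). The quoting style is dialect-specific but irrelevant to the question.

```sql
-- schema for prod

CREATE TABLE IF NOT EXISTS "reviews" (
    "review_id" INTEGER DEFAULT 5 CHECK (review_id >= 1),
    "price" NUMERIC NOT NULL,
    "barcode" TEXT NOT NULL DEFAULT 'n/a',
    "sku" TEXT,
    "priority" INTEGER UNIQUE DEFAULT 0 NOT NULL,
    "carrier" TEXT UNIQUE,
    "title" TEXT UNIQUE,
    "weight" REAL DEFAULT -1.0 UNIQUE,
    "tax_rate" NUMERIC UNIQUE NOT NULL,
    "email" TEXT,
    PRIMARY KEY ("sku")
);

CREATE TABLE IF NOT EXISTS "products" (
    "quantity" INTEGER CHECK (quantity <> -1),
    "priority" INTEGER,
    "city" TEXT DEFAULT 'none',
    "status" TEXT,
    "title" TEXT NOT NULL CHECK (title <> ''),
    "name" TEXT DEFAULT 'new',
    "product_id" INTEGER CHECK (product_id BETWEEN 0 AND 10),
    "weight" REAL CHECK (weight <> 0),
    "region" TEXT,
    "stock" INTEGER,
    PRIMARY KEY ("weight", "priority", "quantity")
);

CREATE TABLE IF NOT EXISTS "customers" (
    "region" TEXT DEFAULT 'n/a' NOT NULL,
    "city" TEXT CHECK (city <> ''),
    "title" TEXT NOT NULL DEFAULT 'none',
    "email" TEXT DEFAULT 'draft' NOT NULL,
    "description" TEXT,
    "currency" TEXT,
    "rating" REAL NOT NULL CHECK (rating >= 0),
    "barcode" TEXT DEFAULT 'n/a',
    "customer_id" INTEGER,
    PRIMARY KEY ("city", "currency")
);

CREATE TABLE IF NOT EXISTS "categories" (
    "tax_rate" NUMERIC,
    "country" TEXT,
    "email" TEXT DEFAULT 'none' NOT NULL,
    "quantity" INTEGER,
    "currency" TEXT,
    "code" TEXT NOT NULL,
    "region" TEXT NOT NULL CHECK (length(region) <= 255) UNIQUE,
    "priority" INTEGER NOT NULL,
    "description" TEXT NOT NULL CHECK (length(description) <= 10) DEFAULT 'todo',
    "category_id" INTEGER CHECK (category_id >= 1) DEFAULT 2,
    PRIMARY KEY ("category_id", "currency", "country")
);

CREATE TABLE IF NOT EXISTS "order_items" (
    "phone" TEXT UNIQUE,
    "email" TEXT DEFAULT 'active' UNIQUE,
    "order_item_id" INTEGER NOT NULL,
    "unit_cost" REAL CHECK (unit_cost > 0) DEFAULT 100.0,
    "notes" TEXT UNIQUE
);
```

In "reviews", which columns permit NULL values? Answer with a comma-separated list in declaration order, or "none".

review_id, carrier, title, weight, email

- review_id: CHECK does not forbid NULL (a CHECK constraint passes when its expression is NULL) → nullable.
- price: declared NOT NULL → not nullable.
- barcode: declared NOT NULL → not nullable.
- sku: part of the PRIMARY KEY, which implies NOT NULL → not nullable.
- priority: declared NOT NULL → not nullable.
- carrier: UNIQUE does not imply NOT NULL → nullable.
- title: UNIQUE does not imply NOT NULL → nullable.
- weight: UNIQUE does not imply NOT NULL → nullable.
- tax_rate: declared NOT NULL → not nullable.
- email: no NOT NULL constraint applies → nullable.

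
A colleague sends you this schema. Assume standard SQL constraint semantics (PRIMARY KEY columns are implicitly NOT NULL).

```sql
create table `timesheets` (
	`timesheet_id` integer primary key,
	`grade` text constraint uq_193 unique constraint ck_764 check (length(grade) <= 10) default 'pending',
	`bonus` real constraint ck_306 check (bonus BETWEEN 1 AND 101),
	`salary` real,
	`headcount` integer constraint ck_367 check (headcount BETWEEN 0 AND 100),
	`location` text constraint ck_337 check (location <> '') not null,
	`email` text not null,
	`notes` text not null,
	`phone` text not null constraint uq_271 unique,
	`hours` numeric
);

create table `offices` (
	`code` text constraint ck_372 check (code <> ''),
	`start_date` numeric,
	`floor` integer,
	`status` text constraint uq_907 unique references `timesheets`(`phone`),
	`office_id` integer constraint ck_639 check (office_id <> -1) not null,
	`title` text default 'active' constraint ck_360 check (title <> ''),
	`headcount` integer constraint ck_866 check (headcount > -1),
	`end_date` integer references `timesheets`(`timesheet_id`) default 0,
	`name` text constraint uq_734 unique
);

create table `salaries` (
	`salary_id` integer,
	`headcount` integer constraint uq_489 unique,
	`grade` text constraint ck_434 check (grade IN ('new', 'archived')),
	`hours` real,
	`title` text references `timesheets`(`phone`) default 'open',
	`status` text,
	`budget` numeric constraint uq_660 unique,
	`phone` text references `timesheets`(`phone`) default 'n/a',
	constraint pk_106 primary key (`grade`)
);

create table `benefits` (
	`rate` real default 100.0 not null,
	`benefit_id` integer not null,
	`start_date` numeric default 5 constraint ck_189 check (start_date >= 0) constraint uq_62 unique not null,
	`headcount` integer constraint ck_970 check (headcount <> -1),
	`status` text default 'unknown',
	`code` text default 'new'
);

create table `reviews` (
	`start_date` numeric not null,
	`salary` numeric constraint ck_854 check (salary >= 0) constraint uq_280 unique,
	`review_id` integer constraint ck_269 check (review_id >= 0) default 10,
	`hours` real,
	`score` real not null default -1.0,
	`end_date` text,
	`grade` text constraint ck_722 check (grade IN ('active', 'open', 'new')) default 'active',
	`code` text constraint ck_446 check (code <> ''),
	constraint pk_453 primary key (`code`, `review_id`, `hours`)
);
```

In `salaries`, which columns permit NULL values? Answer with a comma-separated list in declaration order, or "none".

- salary_id: no NOT NULL constraint applies → nullable.
- headcount: UNIQUE does not imply NOT NULL → nullable.
- grade: part of the PRIMARY KEY, which implies NOT NULL → not nullable.
- hours: no NOT NULL constraint applies → nullable.
- title: a foreign key column may be NULL unless separately constrained → nullable.
- status: no NOT NULL constraint applies → nullable.
- budget: UNIQUE does not imply NOT NULL → nullable.
- phone: a foreign key column may be NULL unless separately constrained → nullable.

salary_id, headcount, hours, title, status, budget, phone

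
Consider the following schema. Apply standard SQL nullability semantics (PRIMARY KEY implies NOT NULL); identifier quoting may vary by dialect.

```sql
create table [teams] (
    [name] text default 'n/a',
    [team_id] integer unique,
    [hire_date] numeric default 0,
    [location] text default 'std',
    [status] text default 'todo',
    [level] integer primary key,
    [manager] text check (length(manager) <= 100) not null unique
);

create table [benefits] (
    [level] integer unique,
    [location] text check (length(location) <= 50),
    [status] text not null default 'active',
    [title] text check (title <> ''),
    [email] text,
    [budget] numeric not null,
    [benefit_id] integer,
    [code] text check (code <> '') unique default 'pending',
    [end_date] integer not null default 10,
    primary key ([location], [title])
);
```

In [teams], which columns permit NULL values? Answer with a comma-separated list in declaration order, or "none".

- name: DEFAULT only fills an omitted column; an explicit NULL is still allowed → nullable.
- team_id: UNIQUE does not imply NOT NULL → nullable.
- hire_date: DEFAULT only fills an omitted column; an explicit NULL is still allowed → nullable.
- location: DEFAULT only fills an omitted column; an explicit NULL is still allowed → nullable.
- status: DEFAULT only fills an omitted column; an explicit NULL is still allowed → nullable.
- level: part of the PRIMARY KEY, which implies NOT NULL → not nullable.
- manager: declared NOT NULL → not nullable.

name, team_id, hire_date, location, status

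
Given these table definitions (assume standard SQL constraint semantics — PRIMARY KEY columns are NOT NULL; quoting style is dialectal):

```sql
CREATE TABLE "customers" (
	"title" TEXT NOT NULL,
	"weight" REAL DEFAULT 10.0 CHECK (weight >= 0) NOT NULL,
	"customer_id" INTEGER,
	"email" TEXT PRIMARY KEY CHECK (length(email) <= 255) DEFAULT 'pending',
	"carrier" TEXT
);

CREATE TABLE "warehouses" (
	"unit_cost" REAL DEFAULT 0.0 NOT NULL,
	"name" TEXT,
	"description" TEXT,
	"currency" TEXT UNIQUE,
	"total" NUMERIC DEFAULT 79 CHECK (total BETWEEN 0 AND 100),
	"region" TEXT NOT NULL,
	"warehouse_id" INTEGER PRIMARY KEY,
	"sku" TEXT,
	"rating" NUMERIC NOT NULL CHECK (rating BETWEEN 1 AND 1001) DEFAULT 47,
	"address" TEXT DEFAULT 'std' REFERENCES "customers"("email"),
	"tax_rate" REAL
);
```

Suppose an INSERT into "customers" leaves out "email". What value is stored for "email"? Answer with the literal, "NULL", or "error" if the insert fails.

'pending'

email has an explicit DEFAULT 'pending'.
When the column is omitted from an INSERT, that default is used.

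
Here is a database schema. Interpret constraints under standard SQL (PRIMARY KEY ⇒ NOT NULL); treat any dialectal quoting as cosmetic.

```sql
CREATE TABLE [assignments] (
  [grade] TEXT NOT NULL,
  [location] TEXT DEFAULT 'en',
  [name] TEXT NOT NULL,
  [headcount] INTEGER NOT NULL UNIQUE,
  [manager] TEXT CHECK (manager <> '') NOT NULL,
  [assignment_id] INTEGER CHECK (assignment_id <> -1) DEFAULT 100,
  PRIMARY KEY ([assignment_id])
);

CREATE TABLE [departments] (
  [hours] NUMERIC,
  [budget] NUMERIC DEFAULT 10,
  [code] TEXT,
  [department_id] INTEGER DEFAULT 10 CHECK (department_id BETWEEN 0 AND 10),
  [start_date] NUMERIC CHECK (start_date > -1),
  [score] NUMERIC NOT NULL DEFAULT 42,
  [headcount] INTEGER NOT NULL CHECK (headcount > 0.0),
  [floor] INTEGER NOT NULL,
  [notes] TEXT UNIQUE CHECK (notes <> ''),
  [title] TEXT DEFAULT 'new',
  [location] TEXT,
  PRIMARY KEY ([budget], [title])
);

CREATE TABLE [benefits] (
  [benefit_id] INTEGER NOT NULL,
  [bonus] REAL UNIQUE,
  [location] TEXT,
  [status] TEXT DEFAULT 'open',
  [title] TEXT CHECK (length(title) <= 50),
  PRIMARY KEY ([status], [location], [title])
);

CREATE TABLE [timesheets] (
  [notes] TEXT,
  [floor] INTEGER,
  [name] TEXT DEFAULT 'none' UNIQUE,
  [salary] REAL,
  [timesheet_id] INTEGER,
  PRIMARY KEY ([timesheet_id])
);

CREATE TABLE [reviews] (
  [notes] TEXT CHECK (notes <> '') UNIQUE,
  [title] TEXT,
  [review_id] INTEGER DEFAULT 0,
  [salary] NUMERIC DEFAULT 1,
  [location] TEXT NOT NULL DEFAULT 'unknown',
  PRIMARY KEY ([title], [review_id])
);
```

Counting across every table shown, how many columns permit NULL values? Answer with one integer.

14

assignments: 1 nullable (location — PK (assignment_id) and explicit NOT NULL columns excluded).
departments: 6 nullable (hours, code, department_id, start_date, notes, location — PK (budget, title) and explicit NOT NULL columns excluded).
benefits: 1 nullable (bonus — PK (status, location, title) and explicit NOT NULL columns excluded).
timesheets: 4 nullable (notes, floor, name, salary — PK (timesheet_id) and explicit NOT NULL columns excluded).
reviews: 2 nullable (notes, salary — PK (title, review_id) and explicit NOT NULL columns excluded).
Total: 1 + 6 + 1 + 4 + 2 = 14.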